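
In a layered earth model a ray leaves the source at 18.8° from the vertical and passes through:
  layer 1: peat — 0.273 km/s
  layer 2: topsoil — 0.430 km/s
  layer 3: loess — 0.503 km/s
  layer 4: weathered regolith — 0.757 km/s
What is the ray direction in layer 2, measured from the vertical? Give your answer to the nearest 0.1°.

Ray parameter p = sin 18.8° / 0.273 = 1.1805e+00 s/km.
sin θ_2 = p·V_2 = 1.1805e+00 × 0.430 = 0.5076.
θ_2 = arcsin 0.5076 = 30.50°.

30.5°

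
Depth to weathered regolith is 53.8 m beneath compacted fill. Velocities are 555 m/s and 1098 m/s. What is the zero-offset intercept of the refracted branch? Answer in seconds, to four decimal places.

0.1673 s

θ_c = arcsin(V₁/V₂) = arcsin(555/1098) = 30.36°; cos θ_c = 0.8628.
tᵢ = 2h·cos θ_c / V₁ = 2·53.8·0.8628 / 555 = 0.16728 s.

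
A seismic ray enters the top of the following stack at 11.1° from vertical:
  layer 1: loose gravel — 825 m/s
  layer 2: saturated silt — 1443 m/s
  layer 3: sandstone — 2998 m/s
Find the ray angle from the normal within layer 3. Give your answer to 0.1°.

Ray parameter p = sin 11.1° / 825 = 2.3336e-04 s/m.
sin θ_3 = p·V_3 = 2.3336e-04 × 2998 = 0.6996.
θ_3 = arcsin 0.6996 = 44.40°.

44.4°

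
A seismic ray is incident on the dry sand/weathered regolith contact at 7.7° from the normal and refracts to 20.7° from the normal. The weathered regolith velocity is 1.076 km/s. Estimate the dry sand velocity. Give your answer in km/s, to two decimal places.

sin 7.7° = 0.1340; sin 20.7° = 0.3535.
V₁ = V₂·(sin θ₁/sin θ₂) = 1.076·(0.1340/0.3535) = 0.41 km/s.

0.41 km/s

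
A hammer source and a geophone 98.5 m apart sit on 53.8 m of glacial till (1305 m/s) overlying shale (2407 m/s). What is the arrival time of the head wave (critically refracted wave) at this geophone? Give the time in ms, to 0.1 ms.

110.2 ms

t = x/V₂ + 2h·√(V₂²−V₁²)/(V₁V₂).
√(V₂²−V₁²) = √(2407²−1305²) = 2022.5 m/s; delay term = 2·53.8·2022.5/(1305·2407) = 0.06928 s.
t = 98.5/2407 + 0.06928 = 0.11020 s.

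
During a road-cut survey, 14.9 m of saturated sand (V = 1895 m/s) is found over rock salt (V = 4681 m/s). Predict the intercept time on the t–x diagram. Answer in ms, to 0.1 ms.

14.4 ms

tᵢ = 2h·√(V₂²−V₁²)/(V₁V₂).
√(V₂²−V₁²) = √(4681²−1895²) = 4280.3 m/s.
tᵢ = 2·14.9·4280.3/(1895·4681) = 0.01438 s.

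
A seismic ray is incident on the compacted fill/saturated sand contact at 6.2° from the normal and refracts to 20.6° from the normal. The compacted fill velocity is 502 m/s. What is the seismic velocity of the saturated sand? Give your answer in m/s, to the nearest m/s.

sin 6.2° = 0.1080; sin 20.6° = 0.3518.
V₂ = V₁·(sin θ₂/sin θ₁) = 502·(0.3518/0.1080) = 1635.42 m/s.

1635 m/s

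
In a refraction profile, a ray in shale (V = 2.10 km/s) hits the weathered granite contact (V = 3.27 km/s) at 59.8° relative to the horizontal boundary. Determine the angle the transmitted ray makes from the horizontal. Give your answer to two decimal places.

38.44°

Convert to the normal: θ₁ = 90° − 59.8° = 30.2°.
sin θ₁/V₁ = sin θ₂/V₂ ⇒ sin θ₂ = 3.27·sin 30.2°/2.10 = 3.27·0.5030/2.10 = 0.7833.
θ₂ = sin⁻¹(0.7833) = 51.56° (from vertical).
From the interface: 90° − 51.56° = 38.44°.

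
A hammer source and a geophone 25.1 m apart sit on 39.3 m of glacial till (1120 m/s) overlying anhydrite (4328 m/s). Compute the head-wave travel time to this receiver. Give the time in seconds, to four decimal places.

0.0736 s

t = x/V₂ + 2h·√(V₂²−V₁²)/(V₁V₂).
√(V₂²−V₁²) = √(4328²−1120²) = 4180.6 m/s; delay term = 2·39.3·4180.6/(1120·4328) = 0.06779 s.
t = 25.1/4328 + 0.06779 = 0.07359 s.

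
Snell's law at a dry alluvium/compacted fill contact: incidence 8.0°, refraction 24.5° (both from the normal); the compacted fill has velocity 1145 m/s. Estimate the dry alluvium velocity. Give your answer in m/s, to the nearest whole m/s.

384 m/s

sin 8.0° = 0.1392; sin 24.5° = 0.4147.
V₁ = V₂·(sin θ₁/sin θ₂) = 1145·(0.1392/0.4147) = 384.27 m/s.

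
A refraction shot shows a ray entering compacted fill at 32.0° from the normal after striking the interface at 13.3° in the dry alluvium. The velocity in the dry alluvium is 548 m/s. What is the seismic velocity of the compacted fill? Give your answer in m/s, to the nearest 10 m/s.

sin 13.3° = 0.2300; sin 32.0° = 0.5299.
V₂ = V₁·(sin θ₂/sin θ₁) = 548·(0.5299/0.2300) = 1262.32 m/s.

1260 m/s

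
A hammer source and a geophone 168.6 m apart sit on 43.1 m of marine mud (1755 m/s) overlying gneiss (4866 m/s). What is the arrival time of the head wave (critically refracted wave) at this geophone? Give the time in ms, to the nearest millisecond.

θ_c = arcsin(V₁/V₂) = arcsin(1755/4866) = 21.14°, cos θ_c = 0.9327.
Intercept time tᵢ = 2h cos θ_c / V₁ = 2·43.1·0.9327/1755 = 0.04581 s.
t = x/V₂ + tᵢ = 168.6/4866 + 0.04581 = 0.08046 s.

80 ms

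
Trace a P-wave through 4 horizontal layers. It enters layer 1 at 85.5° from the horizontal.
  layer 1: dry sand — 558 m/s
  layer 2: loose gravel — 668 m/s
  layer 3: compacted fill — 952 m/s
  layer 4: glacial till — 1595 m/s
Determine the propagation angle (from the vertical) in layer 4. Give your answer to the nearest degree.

13°

From the normal: θ₁ = 90° − 85.5° = 4.5°.
Snell's law across each interface conserves sin θ / V, so sin θ_4 = V_4·sin θ₁/V₁.
sin θ_4 = 1595 × sin 4.5° / 558 = 0.2243.
θ_4 = 12.96° from the vertical.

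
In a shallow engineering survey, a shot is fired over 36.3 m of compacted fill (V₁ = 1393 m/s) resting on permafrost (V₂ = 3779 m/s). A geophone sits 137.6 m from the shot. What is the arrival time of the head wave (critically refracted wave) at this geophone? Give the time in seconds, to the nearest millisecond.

0.085 s

θ_c = arcsin(V₁/V₂) = arcsin(1393/3779) = 21.63°, cos θ_c = 0.9296.
Intercept time tᵢ = 2h cos θ_c / V₁ = 2·36.3·0.9296/1393 = 0.04845 s.
t = x/V₂ + tᵢ = 137.6/3779 + 0.04845 = 0.08486 s.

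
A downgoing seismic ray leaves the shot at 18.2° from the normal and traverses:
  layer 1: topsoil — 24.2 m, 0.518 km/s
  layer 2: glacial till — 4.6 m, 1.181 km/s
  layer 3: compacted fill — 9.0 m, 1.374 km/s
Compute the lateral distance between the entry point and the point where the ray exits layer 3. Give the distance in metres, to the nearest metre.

Ray parameter p = sin 18.2° / 0.518 km/s = 6.0296e-01 s/km.
Layer 1: θ = 18.20°; offset = 24.2·tan 18.20° = 7.957 m.
Layer 2: sin θ = p·1.181 = 0.7121 → θ = 45.41°; offset = 4.6·tan 45.41° = 4.666 m.
Layer 3: sin θ = p·1.374 = 0.8285 → θ = 55.94°; offset = 9.0·tan 55.94° = 13.314 m.
Σ offsets = 25.936 m.

26 m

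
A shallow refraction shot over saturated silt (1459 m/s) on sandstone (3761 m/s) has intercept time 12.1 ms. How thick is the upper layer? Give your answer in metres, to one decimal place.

9.6 m

h = tᵢ·V₁·V₂ / (2·√(V₂²−V₁²)).
√(V₂²−V₁²) = √(3761² − 1459²) = 3466.5 m/s.
h = 0.0121 s × 1459 × 3761 / (2 × 3466.5) = 9.58 m.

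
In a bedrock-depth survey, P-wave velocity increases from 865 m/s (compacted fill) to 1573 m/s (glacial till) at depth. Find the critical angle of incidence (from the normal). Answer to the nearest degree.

33°

Critical incidence: sin θ_c = V₁/V₂ = 865/1573 = 0.5499.
θ_c = arcsin 0.5499 = 33.36°.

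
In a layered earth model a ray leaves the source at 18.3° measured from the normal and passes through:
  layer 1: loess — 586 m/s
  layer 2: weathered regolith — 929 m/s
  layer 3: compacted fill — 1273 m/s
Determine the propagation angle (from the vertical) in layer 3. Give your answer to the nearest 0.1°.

43.0°

Ray parameter p = sin 18.3° / 586 = 5.3582e-04 s/m.
sin θ_3 = p·V_3 = 5.3582e-04 × 1273 = 0.6821.
θ_3 = arcsin 0.6821 = 43.01°.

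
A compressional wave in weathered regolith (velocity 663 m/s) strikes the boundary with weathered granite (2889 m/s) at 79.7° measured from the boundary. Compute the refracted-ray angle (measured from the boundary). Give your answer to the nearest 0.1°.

Convert to the normal: θ₁ = 90° − 79.7° = 10.3°.
sin θ₁/V₁ = sin θ₂/V₂ ⇒ sin θ₂ = 2889·sin 10.3°/663 = 2889·0.1788/663 = 0.7791.
θ₂ = arcsin 0.7791 = 51.18° from the normal.
From the interface: 90° − 51.18° = 38.82°.

38.8°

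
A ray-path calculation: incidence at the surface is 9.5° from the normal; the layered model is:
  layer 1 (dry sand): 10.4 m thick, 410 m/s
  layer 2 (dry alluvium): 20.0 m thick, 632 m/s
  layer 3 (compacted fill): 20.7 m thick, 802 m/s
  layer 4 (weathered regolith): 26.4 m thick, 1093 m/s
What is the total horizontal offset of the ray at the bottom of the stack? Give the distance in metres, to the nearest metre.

Ray parameter p = sin 9.5° / 410 m/s = 4.0256e-04 s/m.
Layer 1: θ = 9.50°; offset = 10.4·tan 9.50° = 1.740 m.
Layer 2: sin θ = p·632 = 0.2544 → θ = 14.74°; offset = 20.0·tan 14.74° = 5.261 m.
Layer 3: sin θ = p·802 = 0.3228 → θ = 18.84°; offset = 20.7·tan 18.84° = 7.061 m.
Layer 4: sin θ = p·1093 = 0.4400 → θ = 26.10°; offset = 26.4·tan 26.10° = 12.935 m.
Σ offsets = 26.998 m.

27 m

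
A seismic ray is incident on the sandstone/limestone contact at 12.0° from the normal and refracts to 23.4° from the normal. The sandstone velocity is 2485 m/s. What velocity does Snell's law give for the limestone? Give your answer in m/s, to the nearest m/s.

Snell's law: sin 12.0°/V₁ = sin 23.4°/V₂.
V₂ = V₁·sin 23.4°/sin 12.0° = 2485 × 1.9102 = 4746.79 m/s.

4747 m/s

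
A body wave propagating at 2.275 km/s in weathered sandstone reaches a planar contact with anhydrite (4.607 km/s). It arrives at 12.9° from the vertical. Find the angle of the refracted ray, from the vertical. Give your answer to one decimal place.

Snell's law: sin θ₂ = (V₂/V₁)·sin θ₁ = (4.607/2.275)·sin 12.9° = 0.4521.
θ₂ = sin⁻¹(0.4521) = 26.88° (from vertical).

26.9°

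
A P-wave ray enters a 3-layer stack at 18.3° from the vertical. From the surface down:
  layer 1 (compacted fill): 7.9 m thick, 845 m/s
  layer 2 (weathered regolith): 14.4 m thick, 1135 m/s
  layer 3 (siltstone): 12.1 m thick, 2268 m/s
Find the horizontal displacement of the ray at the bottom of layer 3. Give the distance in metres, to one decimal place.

28.3 m

p = sin θ₁/V₁ = sin 18.3°/845 = 3.7159e-04 s/m is conserved through the stack.
Layer 1: θ = 18.30°; offset = 7.9·tan 18.30° = 2.613 m.
Layer 2: sin θ = p·1135 = 0.4218 → θ = 24.95°; offset = 14.4·tan 24.95° = 6.698 m.
Layer 3: sin θ = p·2268 = 0.8428 → θ = 57.43°; offset = 12.1·tan 57.43° = 18.944 m.
Σ offsets = 28.255 m.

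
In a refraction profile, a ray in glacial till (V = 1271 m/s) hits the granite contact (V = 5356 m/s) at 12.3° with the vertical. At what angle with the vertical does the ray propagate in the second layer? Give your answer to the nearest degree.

64°

Snell's law: sin θ₂ = (V₂/V₁)·sin θ₁ = (5356/1271)·sin 12.3° = 0.8977.
θ₂ = sin⁻¹(0.8977) = 63.86° (from vertical).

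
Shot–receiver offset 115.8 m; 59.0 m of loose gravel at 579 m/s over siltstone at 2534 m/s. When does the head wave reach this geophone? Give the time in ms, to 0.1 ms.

θ_c = arcsin(V₁/V₂) = arcsin(579/2534) = 13.21°, cos θ_c = 0.9735.
Intercept time tᵢ = 2h cos θ_c / V₁ = 2·59.0·0.9735/579 = 0.19841 s.
t = x/V₂ + tᵢ = 115.8/2534 + 0.19841 = 0.24411 s.

244.1 ms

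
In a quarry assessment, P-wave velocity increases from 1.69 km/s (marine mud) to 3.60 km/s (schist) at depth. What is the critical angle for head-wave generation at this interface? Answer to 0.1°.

At critical incidence the refracted ray runs along the interface (θ₂ = 90°), so sin θ_c = V₁/V₂.
θ_c = arcsin(1.69/3.60) = arcsin 0.4694 = 28.00°.

28.0°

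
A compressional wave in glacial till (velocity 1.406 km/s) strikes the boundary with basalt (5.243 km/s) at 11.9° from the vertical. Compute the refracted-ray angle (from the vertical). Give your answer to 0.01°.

Snell's law: sin θ₂ = (V₂/V₁)·sin θ₁ = (5.243/1.406)·sin 11.9° = 0.7689.
θ₂ = arcsin 0.7689 = 50.26° from the normal.

50.26°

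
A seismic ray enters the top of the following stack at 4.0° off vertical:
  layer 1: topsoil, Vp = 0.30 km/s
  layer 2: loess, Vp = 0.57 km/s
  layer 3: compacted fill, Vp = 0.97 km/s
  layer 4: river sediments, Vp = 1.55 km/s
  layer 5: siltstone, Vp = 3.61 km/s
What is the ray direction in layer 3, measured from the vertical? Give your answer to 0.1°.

13.0°

Snell's law across each interface conserves sin θ / V, so sin θ_3 = V_3·sin θ₁/V₁.
sin θ_3 = 0.97 × sin 4.0° / 0.30 = 0.2255.
θ_3 = 13.03° from the vertical.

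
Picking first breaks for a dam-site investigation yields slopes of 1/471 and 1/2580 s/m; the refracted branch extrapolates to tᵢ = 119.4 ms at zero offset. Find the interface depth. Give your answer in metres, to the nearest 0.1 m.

28.6 m

h = tᵢ·V₁·V₂ / (2·√(V₂²−V₁²)).
√(V₂²−V₁²) = √(2580² − 471²) = 2536.6 m/s.
h = 0.1194 s × 471 × 2580 / (2 × 2536.6) = 28.60 m.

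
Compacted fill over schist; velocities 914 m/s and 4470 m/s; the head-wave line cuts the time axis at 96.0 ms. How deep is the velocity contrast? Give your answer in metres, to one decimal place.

θ_c = arcsin(914/4470) = 11.80°; cos θ_c = 0.9789.
tᵢ = 2h cos θ_c/V₁ ⇒ h = tᵢ·V₁/(2 cos θ_c) = 0.096·914/(2·0.9789) = 44.82 m.

44.8 m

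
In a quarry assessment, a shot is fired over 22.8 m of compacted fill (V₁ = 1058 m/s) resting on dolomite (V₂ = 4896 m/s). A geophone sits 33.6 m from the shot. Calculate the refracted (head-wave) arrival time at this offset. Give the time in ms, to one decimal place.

48.9 ms

θ_c = arcsin(V₁/V₂) = arcsin(1058/4896) = 12.48°, cos θ_c = 0.9764.
Intercept time tᵢ = 2h cos θ_c / V₁ = 2·22.8·0.9764/1058 = 0.04208 s.
t = x/V₂ + tᵢ = 33.6/4896 + 0.04208 = 0.04894 s.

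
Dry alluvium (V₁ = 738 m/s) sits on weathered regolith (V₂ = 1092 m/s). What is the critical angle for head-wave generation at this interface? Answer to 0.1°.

42.5°

At critical incidence the refracted ray runs along the interface (θ₂ = 90°), so sin θ_c = V₁/V₂.
θ_c = arcsin(738/1092) = arcsin 0.6758 = 42.52°.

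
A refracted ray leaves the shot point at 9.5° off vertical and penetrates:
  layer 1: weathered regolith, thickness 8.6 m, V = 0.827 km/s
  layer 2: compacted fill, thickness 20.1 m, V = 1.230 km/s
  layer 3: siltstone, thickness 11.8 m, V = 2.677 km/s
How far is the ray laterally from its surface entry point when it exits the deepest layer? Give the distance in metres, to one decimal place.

14.0 m

Apply Snell's law at each interface; in layer i the horizontal offset is hᵢ·tan θᵢ.
Layer 1: θ = 9.50°; offset = 8.6·tan 9.50° = 1.439 m.
Layer 2: sin θ = 1.230·sin 9.5°/0.827 = 0.2455, θ = 14.21°; offset = 20.1·tan 14.21° = 5.090 m.
Layer 3: sin θ = 2.677·sin 9.5°/0.827 = 0.5343, θ = 32.29°; offset = 11.8·tan 32.29° = 7.458 m.
Total horizontal offset = 13.987 m.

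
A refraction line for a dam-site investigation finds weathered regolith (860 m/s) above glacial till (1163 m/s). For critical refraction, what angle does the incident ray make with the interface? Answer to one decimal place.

42.3°

At critical incidence the refracted ray runs along the interface (θ₂ = 90°), so sin θ_c = V₁/V₂.
θ_c = arcsin(860/1163) = arcsin 0.7395 = 47.69°.
Measured from the interface: 90° − 47.69° = 42.31°.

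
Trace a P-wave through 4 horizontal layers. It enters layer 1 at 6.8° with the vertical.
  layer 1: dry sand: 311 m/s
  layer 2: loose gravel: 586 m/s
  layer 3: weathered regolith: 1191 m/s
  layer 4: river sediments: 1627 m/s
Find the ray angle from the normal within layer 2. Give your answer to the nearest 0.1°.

12.9°

Snell's law across each interface conserves sin θ / V, so sin θ_2 = V_2·sin θ₁/V₁.
sin θ_2 = 586 × sin 6.8° / 311 = 0.2231.
θ_2 = arcsin 0.2231 = 12.89°.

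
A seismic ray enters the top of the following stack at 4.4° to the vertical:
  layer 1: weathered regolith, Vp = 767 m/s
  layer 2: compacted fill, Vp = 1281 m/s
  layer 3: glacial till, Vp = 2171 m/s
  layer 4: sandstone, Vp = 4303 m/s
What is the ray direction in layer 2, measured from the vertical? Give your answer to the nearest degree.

Ray parameter p = sin 4.4° / 767 = 1.0002e-04 s/m.
sin θ_2 = p·V_2 = 1.0002e-04 × 1281 = 0.1281.
θ_2 = 7.36° from the vertical.

7°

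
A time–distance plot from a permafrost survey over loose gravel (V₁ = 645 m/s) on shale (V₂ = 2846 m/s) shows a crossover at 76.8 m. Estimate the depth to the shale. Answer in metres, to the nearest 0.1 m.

30.5 m

h = (x_cross/2)·√((V₂−V₁)/(V₂+V₁)).
(V₂−V₁)/(V₂+V₁) = (2846−645)/(2846+645) = 0.6305; √ = 0.7940.
h = (76.8/2)·0.7940 = 30.49 m.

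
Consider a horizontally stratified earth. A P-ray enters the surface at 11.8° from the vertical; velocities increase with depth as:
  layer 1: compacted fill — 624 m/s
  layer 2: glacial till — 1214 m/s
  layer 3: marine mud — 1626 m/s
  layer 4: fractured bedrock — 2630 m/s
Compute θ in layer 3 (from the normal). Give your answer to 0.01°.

32.20°

Ray parameter p = sin 11.8° / 624 = 3.2772e-04 s/m.
sin θ_3 = p·V_3 = 3.2772e-04 × 1626 = 0.5329.
θ_3 = arcsin 0.5329 = 32.20°.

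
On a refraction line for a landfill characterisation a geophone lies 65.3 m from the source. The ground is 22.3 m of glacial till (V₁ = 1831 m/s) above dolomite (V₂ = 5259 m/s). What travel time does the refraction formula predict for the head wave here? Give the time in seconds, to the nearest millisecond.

θ_c = arcsin(V₁/V₂) = arcsin(1831/5259) = 20.38°, cos θ_c = 0.9374.
Intercept time tᵢ = 2h cos θ_c / V₁ = 2·22.3·0.9374/1831 = 0.02283 s.
t = x/V₂ + tᵢ = 65.3/5259 + 0.02283 = 0.03525 s.

0.035 s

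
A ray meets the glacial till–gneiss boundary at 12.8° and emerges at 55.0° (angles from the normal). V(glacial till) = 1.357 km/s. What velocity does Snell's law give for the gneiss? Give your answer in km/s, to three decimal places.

5.017 km/s

sin 12.8° = 0.2215; sin 55.0° = 0.8192.
V₂ = V₁·(sin θ₂/sin θ₁) = 1.357·(0.8192/0.2215) = 5.017 km/s.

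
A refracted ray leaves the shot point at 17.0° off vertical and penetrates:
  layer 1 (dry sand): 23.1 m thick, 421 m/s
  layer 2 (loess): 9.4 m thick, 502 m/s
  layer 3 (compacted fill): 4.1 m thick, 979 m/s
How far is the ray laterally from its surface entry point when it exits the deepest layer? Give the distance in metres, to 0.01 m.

14.36 m

Apply Snell's law at each interface; in layer i the horizontal offset is hᵢ·tan θᵢ.
Layer 1: θ = 17.00°; offset = 23.1·tan 17.00° = 7.0624 m.
Layer 2: sin θ = 502·sin 17.0°/421 = 0.3486, θ = 20.40°; offset = 9.4·tan 20.40° = 3.4964 m.
Layer 3: sin θ = 979·sin 17.0°/421 = 0.6799, θ = 42.83°; offset = 4.1·tan 42.83° = 3.8013 m.
Total horizontal offset = 14.3601 m.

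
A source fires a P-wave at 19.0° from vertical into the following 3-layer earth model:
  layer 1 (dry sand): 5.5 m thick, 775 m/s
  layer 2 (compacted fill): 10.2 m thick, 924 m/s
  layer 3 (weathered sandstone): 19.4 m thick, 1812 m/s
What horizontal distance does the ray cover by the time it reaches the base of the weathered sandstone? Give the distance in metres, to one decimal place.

Apply Snell's law at each interface; in layer i the horizontal offset is hᵢ·tan θᵢ.
Layer 1: θ = 19.00°; offset = 5.5·tan 19.00° = 1.894 m.
Layer 2: sin θ = 924·sin 19.0°/775 = 0.3882, θ = 22.84°; offset = 10.2·tan 22.84° = 4.296 m.
Layer 3: sin θ = 1812·sin 19.0°/775 = 0.7612, θ = 49.57°; offset = 19.4·tan 49.57° = 22.771 m.
Σ offsets = 28.961 m.

29.0 m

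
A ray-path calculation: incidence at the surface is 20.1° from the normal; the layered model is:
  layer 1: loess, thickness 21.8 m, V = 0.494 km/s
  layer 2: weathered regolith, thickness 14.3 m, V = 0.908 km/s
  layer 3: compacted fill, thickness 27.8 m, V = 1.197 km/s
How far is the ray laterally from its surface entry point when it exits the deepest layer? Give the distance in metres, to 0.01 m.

61.44 m

Apply Snell's law at each interface; in layer i the horizontal offset is hᵢ·tan θᵢ.
Layer 1: θ = 20.10°; offset = 21.8·tan 20.10° = 7.9777 m.
Layer 2: sin θ = 0.908·sin 20.1°/0.494 = 0.6317, θ = 39.17°; offset = 14.3·tan 39.17° = 11.6516 m.
Layer 3: sin θ = 1.197·sin 20.1°/0.494 = 0.8327, θ = 56.38°; offset = 27.8·tan 56.38° = 41.8084 m.
Summing the layer offsets gives 61.4377 m.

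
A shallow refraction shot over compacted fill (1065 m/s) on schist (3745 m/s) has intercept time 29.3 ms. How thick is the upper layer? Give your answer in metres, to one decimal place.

θ_c = arcsin(1065/3745) = 16.52°; cos θ_c = 0.9587.
tᵢ = 2h cos θ_c/V₁ ⇒ h = tᵢ·V₁/(2 cos θ_c) = 0.0293·1065/(2·0.9587) = 16.27 m.

16.3 m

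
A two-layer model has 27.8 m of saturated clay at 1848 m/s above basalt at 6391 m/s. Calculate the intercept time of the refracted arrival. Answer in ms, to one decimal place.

28.8 ms

θ_c = arcsin(V₁/V₂) = arcsin(1848/6391) = 16.81°; cos θ_c = 0.9573.
tᵢ = 2h·cos θ_c / V₁ = 2·27.8·0.9573 / 1848 = 0.02880 s.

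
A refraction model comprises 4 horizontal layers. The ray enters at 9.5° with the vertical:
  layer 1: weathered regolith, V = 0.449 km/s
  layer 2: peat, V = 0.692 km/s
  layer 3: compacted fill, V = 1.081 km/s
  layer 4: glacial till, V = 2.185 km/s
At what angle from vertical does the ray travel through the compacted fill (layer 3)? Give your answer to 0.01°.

23.41°

Ray parameter p = sin 9.5° / 0.449 = 3.6759e-01 s/km.
sin θ_3 = p·V_3 = 3.6759e-01 × 1.081 = 0.3974.
θ_3 = 23.41° from the vertical.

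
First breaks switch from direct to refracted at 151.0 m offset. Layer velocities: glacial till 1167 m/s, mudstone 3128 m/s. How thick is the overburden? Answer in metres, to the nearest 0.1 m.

51.0 m

x_cross = 2h·√((V₂+V₁)/(V₂−V₁)) → h = x_cross / (2·√((V₂+V₁)/(V₂−V₁))).
√((V₂+V₁)/(V₂−V₁)) = √((3128+1167)/(3128−1167)) = 1.4799.
h = 151.0 / (2·1.4799) = 51.02 m.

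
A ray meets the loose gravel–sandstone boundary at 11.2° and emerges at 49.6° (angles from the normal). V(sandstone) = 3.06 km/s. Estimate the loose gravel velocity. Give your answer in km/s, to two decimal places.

Snell's law: sin 11.2°/V₁ = sin 49.6°/V₂.
V₁ = V₂·sin 11.2°/sin 49.6° = 3.06 × 0.2551 = 0.78 km/s.

0.78 km/s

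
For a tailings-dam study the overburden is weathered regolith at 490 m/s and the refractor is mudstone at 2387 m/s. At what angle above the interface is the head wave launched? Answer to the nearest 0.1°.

Critical incidence: sin θ_c = V₁/V₂ = 490/2387 = 0.2053.
θ_c = arcsin 0.2053 = 11.85°.
Measured from the interface: 90° − 11.85° = 78.15°.

78.2°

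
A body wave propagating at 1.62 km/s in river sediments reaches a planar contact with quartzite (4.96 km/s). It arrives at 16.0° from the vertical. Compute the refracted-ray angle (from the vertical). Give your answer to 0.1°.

57.6°

Snell's law: sin θ₂ = (V₂/V₁)·sin θ₁ = (4.96/1.62)·sin 16.0° = 0.8439.
θ₂ = sin⁻¹(0.8439) = 57.56° (from vertical).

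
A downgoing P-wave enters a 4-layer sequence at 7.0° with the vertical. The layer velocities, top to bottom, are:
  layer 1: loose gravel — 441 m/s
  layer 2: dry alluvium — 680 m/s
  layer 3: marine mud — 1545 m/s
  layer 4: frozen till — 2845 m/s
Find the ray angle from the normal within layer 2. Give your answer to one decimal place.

Ray parameter p = sin 7.0° / 441 = 2.7635e-04 s/m.
sin θ_2 = p·V_2 = 2.7635e-04 × 680 = 0.1879.
θ_2 = arcsin 0.1879 = 10.83°.

10.8°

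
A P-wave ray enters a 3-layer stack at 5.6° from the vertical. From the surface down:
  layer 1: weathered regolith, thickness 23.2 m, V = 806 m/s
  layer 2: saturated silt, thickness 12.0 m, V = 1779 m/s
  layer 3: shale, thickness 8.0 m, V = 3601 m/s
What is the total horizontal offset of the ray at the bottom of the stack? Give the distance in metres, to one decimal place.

Apply Snell's law at each interface; in layer i the horizontal offset is hᵢ·tan θᵢ.
Layer 1: θ = 5.60°; offset = 23.2·tan 5.60° = 2.275 m.
Layer 2: sin θ = 1779·sin 5.6°/806 = 0.2154, θ = 12.44°; offset = 12.0·tan 12.44° = 2.647 m.
Layer 3: sin θ = 3601·sin 5.6°/806 = 0.4360, θ = 25.85°; offset = 8.0·tan 25.85° = 3.876 m.
Summing the layer offsets gives 8.797 m.

8.8 m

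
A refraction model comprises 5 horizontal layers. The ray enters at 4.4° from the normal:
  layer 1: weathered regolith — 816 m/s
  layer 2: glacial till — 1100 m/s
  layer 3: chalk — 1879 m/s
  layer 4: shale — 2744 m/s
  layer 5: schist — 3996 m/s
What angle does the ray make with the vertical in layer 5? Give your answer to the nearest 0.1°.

Snell's law across each interface conserves sin θ / V, so sin θ_5 = V_5·sin θ₁/V₁.
sin θ_5 = 3996 × sin 4.4° / 816 = 0.3757.
θ_5 = arcsin 0.3757 = 22.07°.

22.1°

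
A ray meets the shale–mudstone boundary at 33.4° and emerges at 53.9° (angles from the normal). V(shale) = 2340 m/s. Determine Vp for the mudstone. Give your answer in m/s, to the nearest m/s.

3435 m/s

sin 33.4° = 0.5505; sin 53.9° = 0.8080.
V₂ = V₁·(sin θ₂/sin θ₁) = 2340·(0.8080/0.5505) = 3434.63 m/s.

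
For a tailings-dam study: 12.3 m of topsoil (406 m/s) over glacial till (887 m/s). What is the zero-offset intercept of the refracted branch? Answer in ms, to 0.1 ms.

tᵢ = 2h·√(V₂²−V₁²)/(V₁V₂).
√(V₂²−V₁²) = √(887²−406²) = 788.6 m/s.
tᵢ = 2·12.3·788.6/(406·887) = 0.05387 s.

53.9 ms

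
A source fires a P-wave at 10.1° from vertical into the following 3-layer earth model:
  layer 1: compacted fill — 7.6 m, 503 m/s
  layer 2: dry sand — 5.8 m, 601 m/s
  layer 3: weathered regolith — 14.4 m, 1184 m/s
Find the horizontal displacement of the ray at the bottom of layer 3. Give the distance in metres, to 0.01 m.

9.12 m

Ray parameter p = sin 10.1° / 503 m/s = 3.4864e-04 s/m.
Layer 1: θ = 10.10°; offset = 7.6·tan 10.10° = 1.3538 m.
Layer 2: sin θ = p·601 = 0.2095 → θ = 12.10°; offset = 5.8·tan 12.10° = 1.2429 m.
Layer 3: sin θ = p·1184 = 0.4128 → θ = 24.38°; offset = 14.4·tan 24.38° = 6.5262 m.
Total horizontal offset = 9.1228 m.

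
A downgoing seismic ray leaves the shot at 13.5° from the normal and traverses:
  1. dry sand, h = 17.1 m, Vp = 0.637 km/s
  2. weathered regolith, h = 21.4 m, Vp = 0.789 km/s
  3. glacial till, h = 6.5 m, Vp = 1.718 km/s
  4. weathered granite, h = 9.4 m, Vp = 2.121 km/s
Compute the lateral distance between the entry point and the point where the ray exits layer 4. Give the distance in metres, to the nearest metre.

Ray parameter p = sin 13.5° / 0.637 km/s = 3.6648e-01 s/km.
Layer 1: θ = 13.50°; offset = 17.1·tan 13.50° = 4.105 m.
Layer 2: sin θ = p·0.789 = 0.2891 → θ = 16.81°; offset = 21.4·tan 16.81° = 6.464 m.
Layer 3: sin θ = p·1.718 = 0.6296 → θ = 39.02°; offset = 6.5·tan 39.02° = 5.268 m.
Layer 4: sin θ = p·2.121 = 0.7773 → θ = 51.01°; offset = 9.4·tan 51.01° = 11.614 m.
Σ offsets = 27.451 m.

27 m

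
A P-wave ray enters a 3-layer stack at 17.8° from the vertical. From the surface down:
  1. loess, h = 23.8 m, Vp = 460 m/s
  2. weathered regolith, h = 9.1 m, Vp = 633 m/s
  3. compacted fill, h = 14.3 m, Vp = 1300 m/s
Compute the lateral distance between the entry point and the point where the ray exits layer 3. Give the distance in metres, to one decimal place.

Ray parameter p = sin 17.8° / 460 m/s = 6.6456e-04 s/m.
Layer 1: θ = 17.80°; offset = 23.8·tan 17.80° = 7.641 m.
Layer 2: sin θ = p·633 = 0.4207 → θ = 24.88°; offset = 9.1·tan 24.88° = 4.220 m.
Layer 3: sin θ = p·1300 = 0.8639 → θ = 59.76°; offset = 14.3·tan 59.76° = 24.530 m.
Total horizontal offset = 36.391 m.

36.4 m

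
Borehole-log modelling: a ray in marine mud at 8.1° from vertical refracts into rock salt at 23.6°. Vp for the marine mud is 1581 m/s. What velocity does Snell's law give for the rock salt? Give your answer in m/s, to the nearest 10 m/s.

4490 m/s

Snell's law: sin 8.1°/V₁ = sin 23.6°/V₂.
V₂ = V₁·sin 23.6°/sin 8.1° = 1581 × 2.8413 = 4492.17 m/s.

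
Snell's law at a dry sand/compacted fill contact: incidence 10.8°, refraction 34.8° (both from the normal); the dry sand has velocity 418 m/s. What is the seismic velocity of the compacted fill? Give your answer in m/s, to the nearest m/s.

1273 m/s

Snell's law: sin 10.8°/V₁ = sin 34.8°/V₂.
V₂ = V₁·sin 34.8°/sin 10.8° = 418 × 3.0457 = 1273.12 m/s.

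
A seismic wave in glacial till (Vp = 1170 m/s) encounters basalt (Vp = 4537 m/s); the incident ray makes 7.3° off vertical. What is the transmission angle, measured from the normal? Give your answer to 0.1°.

29.5°

Snell's law: sin θ₂ = (V₂/V₁)·sin θ₁ = (4537/1170)·sin 7.3° = 0.4927.
θ₂ = arcsin 0.4927 = 29.52° from the normal.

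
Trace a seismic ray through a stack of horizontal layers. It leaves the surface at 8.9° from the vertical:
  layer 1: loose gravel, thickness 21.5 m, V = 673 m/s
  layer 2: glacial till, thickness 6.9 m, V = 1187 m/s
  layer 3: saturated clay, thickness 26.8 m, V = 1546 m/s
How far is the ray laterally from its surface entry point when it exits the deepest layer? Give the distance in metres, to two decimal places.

15.51 m

Apply Snell's law at each interface; in layer i the horizontal offset is hᵢ·tan θᵢ.
Layer 1: θ = 8.90°; offset = 21.5·tan 8.90° = 3.3668 m.
Layer 2: sin θ = 1187·sin 8.9°/673 = 0.2729, θ = 15.84°; offset = 6.9·tan 15.84° = 1.9571 m.
Layer 3: sin θ = 1546·sin 8.9°/673 = 0.3554, θ = 20.82°; offset = 26.8·tan 20.82° = 10.1899 m.
Total horizontal offset = 15.5138 m.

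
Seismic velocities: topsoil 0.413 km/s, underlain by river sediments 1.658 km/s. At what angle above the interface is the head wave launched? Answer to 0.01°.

At critical incidence the refracted ray runs along the interface (θ₂ = 90°), so sin θ_c = V₁/V₂.
θ_c = arcsin(0.413/1.658) = arcsin 0.2491 = 14.42°.
Measured from the interface: 90° − 14.42° = 75.58°.

75.58°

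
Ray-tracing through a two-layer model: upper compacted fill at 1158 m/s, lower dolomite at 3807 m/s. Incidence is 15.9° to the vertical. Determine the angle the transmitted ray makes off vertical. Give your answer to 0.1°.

64.2°

sin θ₁/V₁ = sin θ₂/V₂ ⇒ sin θ₂ = 3807·sin 15.9°/1158 = 3807·0.2740/1158 = 0.9007.
θ₂ = sin⁻¹(0.9007) = 64.24° (from vertical).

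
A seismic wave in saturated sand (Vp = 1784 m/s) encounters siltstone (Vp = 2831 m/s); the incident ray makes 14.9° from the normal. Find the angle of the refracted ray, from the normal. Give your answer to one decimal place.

Snell's law: sin θ₂ = (V₂/V₁)·sin θ₁ = (2831/1784)·sin 14.9° = 0.4080.
θ₂ = arcsin 0.4080 = 24.08° from the normal.

24.1°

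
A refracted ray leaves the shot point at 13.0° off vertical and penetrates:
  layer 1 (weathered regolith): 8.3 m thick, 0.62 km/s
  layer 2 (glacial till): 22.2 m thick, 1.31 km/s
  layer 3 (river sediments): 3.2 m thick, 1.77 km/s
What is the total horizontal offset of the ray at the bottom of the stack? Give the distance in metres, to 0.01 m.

16.59 m

p = sin θ₁/V₁ = sin 13.0°/0.62 = 3.6282e-01 s/km is conserved through the stack.
Layer 1: θ = 13.00°; offset = 8.3·tan 13.00° = 1.9162 m.
Layer 2: sin θ = p·1.31 = 0.4753 → θ = 28.38°; offset = 22.2·tan 28.38° = 11.9929 m.
Layer 3: sin θ = p·1.77 = 0.6422 → θ = 39.96°; offset = 3.2·tan 39.96° = 2.6809 m.
Summing the layer offsets gives 16.5901 m.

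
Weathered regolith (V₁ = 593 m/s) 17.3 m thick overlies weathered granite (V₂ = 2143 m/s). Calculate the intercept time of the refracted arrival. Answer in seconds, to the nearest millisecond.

θ_c = arcsin(V₁/V₂) = arcsin(593/2143) = 16.06°; cos θ_c = 0.9610.
tᵢ = 2h·cos θ_c / V₁ = 2·17.3·0.9610 / 593 = 0.05607 s.

0.056 s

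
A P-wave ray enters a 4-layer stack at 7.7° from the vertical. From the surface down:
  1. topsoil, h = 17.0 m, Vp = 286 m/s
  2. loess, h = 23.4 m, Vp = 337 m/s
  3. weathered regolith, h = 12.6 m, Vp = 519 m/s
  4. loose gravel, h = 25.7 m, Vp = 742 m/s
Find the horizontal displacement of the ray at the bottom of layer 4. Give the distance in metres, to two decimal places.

18.73 m

p = sin θ₁/V₁ = sin 7.7°/286 = 4.6848e-04 s/m is conserved through the stack.
Layer 1: θ = 7.70°; offset = 17.0·tan 7.70° = 2.2985 m.
Layer 2: sin θ = p·337 = 0.1579 → θ = 9.08°; offset = 23.4·tan 9.08° = 3.7413 m.
Layer 3: sin θ = p·519 = 0.2431 → θ = 14.07°; offset = 12.6·tan 14.07° = 3.1584 m.
Layer 4: sin θ = p·742 = 0.3476 → θ = 20.34°; offset = 25.7·tan 20.34° = 9.5279 m.
Total horizontal offset = 18.7260 m.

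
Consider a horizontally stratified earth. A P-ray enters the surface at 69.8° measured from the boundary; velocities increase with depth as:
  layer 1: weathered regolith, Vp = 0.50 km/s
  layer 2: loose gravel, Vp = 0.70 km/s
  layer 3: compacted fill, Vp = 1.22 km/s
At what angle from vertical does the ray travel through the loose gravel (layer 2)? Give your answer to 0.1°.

28.9°

From the normal: θ₁ = 90° − 69.8° = 20.2°.
Ray parameter p = sin 20.2° / 0.50 = 6.9060e-01 s/km.
sin θ_2 = p·V_2 = 6.9060e-01 × 0.70 = 0.4834.
θ_2 = arcsin 0.4834 = 28.91°.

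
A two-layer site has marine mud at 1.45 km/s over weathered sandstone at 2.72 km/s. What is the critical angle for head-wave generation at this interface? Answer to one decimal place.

32.2°

Critical incidence: sin θ_c = V₁/V₂ = 1.45/2.72 = 0.5331.
θ_c = arcsin 0.5331 = 32.21°.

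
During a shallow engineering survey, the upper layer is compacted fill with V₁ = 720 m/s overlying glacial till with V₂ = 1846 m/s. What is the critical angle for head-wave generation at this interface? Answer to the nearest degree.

Critical incidence: sin θ_c = V₁/V₂ = 720/1846 = 0.3900.
θ_c = arcsin 0.3900 = 22.96°.

23°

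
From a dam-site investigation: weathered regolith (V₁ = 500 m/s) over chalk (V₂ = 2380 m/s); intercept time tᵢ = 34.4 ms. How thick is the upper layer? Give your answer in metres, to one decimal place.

8.8 m

θ_c = arcsin(500/2380) = 12.13°; cos θ_c = 0.9777.
tᵢ = 2h cos θ_c/V₁ ⇒ h = tᵢ·V₁/(2 cos θ_c) = 0.0344·500/(2·0.9777) = 8.80 m.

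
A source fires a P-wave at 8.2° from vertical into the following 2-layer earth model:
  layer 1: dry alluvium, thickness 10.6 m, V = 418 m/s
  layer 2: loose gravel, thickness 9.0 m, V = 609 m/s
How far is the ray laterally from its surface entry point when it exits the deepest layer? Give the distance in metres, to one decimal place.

p = sin θ₁/V₁ = sin 8.2°/418 = 3.4122e-04 s/m is conserved through the stack.
Layer 1: θ = 8.20°; offset = 10.6·tan 8.20° = 1.527 m.
Layer 2: sin θ = p·609 = 0.2078 → θ = 11.99°; offset = 9.0·tan 11.99° = 1.912 m.
Summing the layer offsets gives 3.439 m.

3.4 m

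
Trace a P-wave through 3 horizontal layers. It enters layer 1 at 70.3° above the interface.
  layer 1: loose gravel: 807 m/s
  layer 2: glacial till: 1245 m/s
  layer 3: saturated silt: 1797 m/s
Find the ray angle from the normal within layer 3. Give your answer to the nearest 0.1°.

From the normal: θ₁ = 90° − 70.3° = 19.7°.
Ray parameter p = sin 19.7° / 807 = 4.1771e-04 s/m.
sin θ_3 = p·V_3 = 4.1771e-04 × 1797 = 0.7506.
θ_3 = 48.65° from the vertical.

48.6°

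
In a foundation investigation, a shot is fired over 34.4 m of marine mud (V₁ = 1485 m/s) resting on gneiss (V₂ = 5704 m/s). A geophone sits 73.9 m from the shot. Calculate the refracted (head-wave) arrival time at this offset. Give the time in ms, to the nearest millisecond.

θ_c = arcsin(V₁/V₂) = arcsin(1485/5704) = 15.09°, cos θ_c = 0.9655.
Intercept time tᵢ = 2h cos θ_c / V₁ = 2·34.4·0.9655/1485 = 0.04473 s.
t = x/V₂ + tᵢ = 73.9/5704 + 0.04473 = 0.05769 s.

58 ms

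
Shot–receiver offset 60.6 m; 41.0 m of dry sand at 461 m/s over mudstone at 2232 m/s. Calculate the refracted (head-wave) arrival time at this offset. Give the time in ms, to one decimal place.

t = x/V₂ + 2h·√(V₂²−V₁²)/(V₁V₂).
√(V₂²−V₁²) = √(2232²−461²) = 2183.9 m/s; delay term = 2·41.0·2183.9/(461·2232) = 0.17404 s.
t = 60.6/2232 + 0.17404 = 0.20119 s.

201.2 ms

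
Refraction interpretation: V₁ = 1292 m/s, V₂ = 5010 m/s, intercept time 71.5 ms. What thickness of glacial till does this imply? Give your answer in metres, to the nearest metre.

48 m

θ_c = arcsin(1292/5010) = 14.94°; cos θ_c = 0.9662.
tᵢ = 2h cos θ_c/V₁ ⇒ h = tᵢ·V₁/(2 cos θ_c) = 0.0715·1292/(2·0.9662) = 47.81 m.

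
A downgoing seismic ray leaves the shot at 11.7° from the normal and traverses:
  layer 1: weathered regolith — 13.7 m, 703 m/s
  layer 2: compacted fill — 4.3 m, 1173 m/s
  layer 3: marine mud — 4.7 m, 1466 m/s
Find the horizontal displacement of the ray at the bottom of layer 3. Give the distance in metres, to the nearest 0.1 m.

6.6 m

Apply Snell's law at each interface; in layer i the horizontal offset is hᵢ·tan θᵢ.
Layer 1: θ = 11.70°; offset = 13.7·tan 11.70° = 2.837 m.
Layer 2: sin θ = 1173·sin 11.7°/703 = 0.3384, θ = 19.78°; offset = 4.3·tan 19.78° = 1.546 m.
Layer 3: sin θ = 1466·sin 11.7°/703 = 0.4229, θ = 25.02°; offset = 4.7·tan 25.02° = 2.193 m.
Σ offsets = 6.577 m.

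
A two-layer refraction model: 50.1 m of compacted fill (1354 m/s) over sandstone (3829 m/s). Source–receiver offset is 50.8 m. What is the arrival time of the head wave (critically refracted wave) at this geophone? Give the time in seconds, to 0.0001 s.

t = x/V₂ + 2h·√(V₂²−V₁²)/(V₁V₂).
√(V₂²−V₁²) = √(3829²−1354²) = 3581.6 m/s; delay term = 2·50.1·3581.6/(1354·3829) = 0.06922 s.
t = 50.8/3829 + 0.06922 = 0.08249 s.

0.0825 s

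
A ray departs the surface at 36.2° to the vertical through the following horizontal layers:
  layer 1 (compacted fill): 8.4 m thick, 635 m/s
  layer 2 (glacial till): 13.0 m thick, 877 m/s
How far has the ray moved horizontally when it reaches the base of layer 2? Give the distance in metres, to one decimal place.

24.5 m

p = sin θ₁/V₁ = sin 36.2°/635 = 9.3009e-04 s/m is conserved through the stack.
Layer 1: θ = 36.20°; offset = 8.4·tan 36.20° = 6.148 m.
Layer 2: sin θ = p·877 = 0.8157 → θ = 54.66°; offset = 13.0·tan 54.66° = 18.330 m.
Σ offsets = 24.478 m.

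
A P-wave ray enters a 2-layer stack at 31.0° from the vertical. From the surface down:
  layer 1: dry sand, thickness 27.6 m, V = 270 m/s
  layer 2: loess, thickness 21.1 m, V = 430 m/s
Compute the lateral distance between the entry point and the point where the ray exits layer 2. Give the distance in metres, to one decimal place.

46.8 m

Apply Snell's law at each interface; in layer i the horizontal offset is hᵢ·tan θᵢ.
Layer 1: θ = 31.00°; offset = 27.6·tan 31.00° = 16.584 m.
Layer 2: sin θ = 430·sin 31.0°/270 = 0.8202, θ = 55.11°; offset = 21.1·tan 55.11° = 30.257 m.
Total horizontal offset = 46.840 m.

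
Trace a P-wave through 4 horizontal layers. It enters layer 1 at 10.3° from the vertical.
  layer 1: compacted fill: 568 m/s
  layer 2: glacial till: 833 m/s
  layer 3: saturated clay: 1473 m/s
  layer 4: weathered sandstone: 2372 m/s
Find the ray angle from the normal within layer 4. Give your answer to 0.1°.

Ray parameter p = sin 10.3° / 568 = 3.1479e-04 s/m.
sin θ_4 = p·V_4 = 3.1479e-04 × 2372 = 0.7467.
θ_4 = arcsin 0.7467 = 48.30°.

48.3°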